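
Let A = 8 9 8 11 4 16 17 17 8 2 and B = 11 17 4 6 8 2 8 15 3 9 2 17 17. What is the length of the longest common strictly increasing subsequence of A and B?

For each value that appears in both, track the longest common increasing run ending there.
The best achievable length is 3; one witness is 8, 9, 17 (A-positions 1,2,7, B-positions 5,10,12).

3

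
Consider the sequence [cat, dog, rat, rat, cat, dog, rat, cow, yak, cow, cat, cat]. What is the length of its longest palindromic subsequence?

Using dp[i][j] = 2 + dp[i+1][j−1] if the ends match, else max(dp[i+1][j], dp[i][j−1]):
dp[1][12] = 7. A witness is cat cat cow yak cow cat cat at positions 1,5,8,9,10,11,12.

7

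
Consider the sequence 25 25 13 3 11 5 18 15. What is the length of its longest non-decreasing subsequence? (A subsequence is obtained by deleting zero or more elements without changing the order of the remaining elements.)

Scanning left to right, the best length ending at each element is: 25→1, 25→2, 13→1, 3→1, 11→2, 5→2, 18→3, 15→3.
So the longest non-decreasing subsequence has length 3, e.g. 3, 11, 18.

3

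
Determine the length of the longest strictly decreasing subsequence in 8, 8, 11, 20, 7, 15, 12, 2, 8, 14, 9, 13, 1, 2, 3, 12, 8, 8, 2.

7

Scanning left to right, the best length ending at each element is: 8→1, 8→1, 11→1, 20→1, 7→2, 15→2, 12→3, 2→4, 8→4, 14→3, 9→4, 13→4, 1→5, 2→5, 3→5, 12→5, 8→6, 8→6, 2→7.
So the longest decreasing subsequence has length 7, e.g. 20, 15, 14, 13, 12, 8, 2.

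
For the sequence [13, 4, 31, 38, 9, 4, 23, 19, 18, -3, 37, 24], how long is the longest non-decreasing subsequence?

One longest non-decreasing subsequence is 4, 9, 23, 37 (positions 2,5,7,11), of length 4; no longer one exists.

4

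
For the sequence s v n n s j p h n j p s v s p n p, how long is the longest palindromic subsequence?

One longest palindromic subsequence is pnpsvspnp (positions 7,9,11,12,13,14,15,16,17); it reads the same forward and backward, and the interval DP gives dp[1][17] = 9.

9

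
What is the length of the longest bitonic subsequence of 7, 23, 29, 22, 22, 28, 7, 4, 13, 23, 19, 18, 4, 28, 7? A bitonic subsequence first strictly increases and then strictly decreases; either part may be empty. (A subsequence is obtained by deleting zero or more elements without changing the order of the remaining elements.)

Let inc[i] be the LIS ending at i and dec[i] the longest strictly decreasing subsequence starting at i. inc = [1, 2, 3, 2, 2, 3, 1, 1, 2, 3, 3, 3, 1, 4, 2], dec = [2, 5, 6, 4, 4, 5, 2, 1, 2, 4, 3, 2, 1, 2, 1].
max_i inc[i]+dec[i]−1 = 8, with one witness 7, 23, 29, 28, 23, 19, 18, 7.

8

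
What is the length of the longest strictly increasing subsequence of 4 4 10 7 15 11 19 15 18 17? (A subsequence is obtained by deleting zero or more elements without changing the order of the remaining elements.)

5

Let dp[i] be the longest increasing subsequence ending at position i. Then dp = [1, 1, 2, 2, 3, 3, 4, 4, 5, 5].
The maximum is 5; one witness is 4, 10, 11, 15, 18 at positions 1,3,6,8,9.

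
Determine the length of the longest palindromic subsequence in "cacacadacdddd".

Using dp[i][j] = 2 + dp[i+1][j−1] if the ends match, else max(dp[i+1][j], dp[i][j−1]):
dp[1][13] = 7. A witness is caacaac at positions 1,2,4,5,6,8,9.

7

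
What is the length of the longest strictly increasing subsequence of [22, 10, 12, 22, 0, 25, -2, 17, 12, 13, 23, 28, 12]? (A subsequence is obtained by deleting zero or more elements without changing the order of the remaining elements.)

Let dp[i] be the longest increasing subsequence ending at position i. Then dp = [1, 1, 2, 3, 1, 4, 1, 3, 2, 3, 4, 5, 2].
The maximum is 5; one witness is 10, 12, 22, 25, 28 at positions 2,3,4,6,12.

5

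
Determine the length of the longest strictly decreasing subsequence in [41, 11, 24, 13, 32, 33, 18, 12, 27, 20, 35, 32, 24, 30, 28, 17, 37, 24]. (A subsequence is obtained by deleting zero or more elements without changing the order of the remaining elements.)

Let dp[i] be the longest decreasing subsequence ending at position i. Then dp = [1, 2, 2, 3, 2, 2, 3, 4, 3, 4, 2, 3, 4, 4, 5, 6, 2, 6].
The maximum is 6; one witness is 41, 33, 32, 30, 28, 17 at positions 1,6,12,14,15,16.

6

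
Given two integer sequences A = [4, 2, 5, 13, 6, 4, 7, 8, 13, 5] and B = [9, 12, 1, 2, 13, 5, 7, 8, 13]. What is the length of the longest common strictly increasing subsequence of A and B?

5

For each value that appears in both, track the longest common increasing run ending there.
The best achievable length is 5; one witness is 2, 5, 7, 8, 13 (A-positions 2,3,7,8,9, B-positions 4,6,7,8,9).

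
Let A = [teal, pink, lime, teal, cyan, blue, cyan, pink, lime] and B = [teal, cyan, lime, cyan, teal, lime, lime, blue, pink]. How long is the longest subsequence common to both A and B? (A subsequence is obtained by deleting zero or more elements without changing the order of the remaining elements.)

A longest common subsequence is teal, lime, teal, blue, pink (length 5); the LCS DP confirms no longer common subsequence exists.

5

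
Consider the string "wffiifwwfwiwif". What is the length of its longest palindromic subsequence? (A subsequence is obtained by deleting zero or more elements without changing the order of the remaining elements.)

10

Using dp[i][j] = 2 + dp[i+1][j−1] if the ends match, else max(dp[i+1][j], dp[i][j−1]):
dp[1][14] = 10. A witness is fiifwwfiif at positions 2,4,5,6,7,8,9,11,13,14.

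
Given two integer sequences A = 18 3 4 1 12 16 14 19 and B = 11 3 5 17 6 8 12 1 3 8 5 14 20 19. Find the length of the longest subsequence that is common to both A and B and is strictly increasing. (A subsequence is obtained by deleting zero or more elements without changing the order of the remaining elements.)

For each value that appears in both, track the longest common increasing run ending there.
The best achievable length is 4; one witness is 3, 12, 14, 19 (A-positions 2,5,7,8, B-positions 2,7,12,14).

4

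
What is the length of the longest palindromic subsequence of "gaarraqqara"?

8

Using dp[i][j] = 2 + dp[i+1][j−1] if the ends match, else max(dp[i+1][j], dp[i][j−1]):
dp[1][11] = 8. A witness is araqqara at positions 2,4,6,7,8,9,10,11.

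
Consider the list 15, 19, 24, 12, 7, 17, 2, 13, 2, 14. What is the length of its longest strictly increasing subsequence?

One longest increasing subsequence is 15, 19, 24 (positions 1,2,3), of length 3; no longer one exists.

3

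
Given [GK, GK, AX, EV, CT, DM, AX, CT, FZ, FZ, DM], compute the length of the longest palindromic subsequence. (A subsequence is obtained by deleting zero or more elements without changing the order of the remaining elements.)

Using dp[i][j] = 2 + dp[i+1][j−1] if the ends match, else max(dp[i+1][j], dp[i][j−1]):
dp[1][11] = 4. A witness is DM FZ FZ DM at positions 6,9,10,11.

4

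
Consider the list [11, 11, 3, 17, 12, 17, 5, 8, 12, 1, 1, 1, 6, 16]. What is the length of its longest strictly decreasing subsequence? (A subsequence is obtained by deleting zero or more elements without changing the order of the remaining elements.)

4

Scanning left to right, the best length ending at each element is: 11→1, 11→1, 3→2, 17→1, 12→2, 17→1, 5→3, 8→3, 12→2, 1→4, 1→4, 1→4, 6→4, 16→2.
So the longest decreasing subsequence has length 4, e.g. 17, 12, 5, 1.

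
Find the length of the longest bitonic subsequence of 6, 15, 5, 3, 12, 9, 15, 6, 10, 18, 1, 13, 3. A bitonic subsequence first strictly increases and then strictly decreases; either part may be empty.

6

Let inc[i] be the LIS ending at i and dec[i] the longest strictly decreasing subsequence starting at i. inc = [1, 2, 1, 1, 2, 2, 3, 2, 3, 4, 1, 4, 2], dec = [4, 5, 3, 2, 4, 3, 3, 2, 2, 3, 1, 2, 1].
max_i inc[i]+dec[i]−1 = 6, with one witness 6, 15, 12, 9, 6, 3.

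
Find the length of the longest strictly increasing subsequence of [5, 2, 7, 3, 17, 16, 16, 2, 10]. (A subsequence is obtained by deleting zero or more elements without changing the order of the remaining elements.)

3

Scanning left to right, the best length ending at each element is: 5→1, 2→1, 7→2, 3→2, 17→3, 16→3, 16→3, 2→1, 10→3.
So the longest increasing subsequence has length 3, e.g. 5, 7, 17.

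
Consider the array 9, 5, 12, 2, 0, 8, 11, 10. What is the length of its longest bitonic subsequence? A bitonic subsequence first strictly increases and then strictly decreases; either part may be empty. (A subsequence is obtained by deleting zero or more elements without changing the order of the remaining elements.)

4

One longest bitonic subsequence is 9, 5, 2, 0 (positions 1,2,4,5): it rises to 9 then falls. Length 4 is optimal.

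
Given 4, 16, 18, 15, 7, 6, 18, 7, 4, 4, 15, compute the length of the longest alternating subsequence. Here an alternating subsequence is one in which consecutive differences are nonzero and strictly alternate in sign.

6

Track the best alternating length ending on an up-step vs a down-step at each position: up/down = 1/1, 2/1, 2/1, 2/3, 2/3, 2/3, 4/1, 4/5, 1/5, 1/5, 6/5.
The maximum over both is 6; one such subsequence is 4, 16, 15, 18, 7, 15.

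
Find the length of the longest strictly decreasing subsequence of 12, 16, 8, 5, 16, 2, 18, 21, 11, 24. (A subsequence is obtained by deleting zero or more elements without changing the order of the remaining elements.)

Let dp[i] be the longest decreasing subsequence ending at position i. Then dp = [1, 1, 2, 3, 1, 4, 1, 1, 2, 1].
The maximum is 4; one witness is 12, 8, 5, 2 at positions 1,3,4,6.

4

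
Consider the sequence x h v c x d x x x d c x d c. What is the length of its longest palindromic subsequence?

9

One longest palindromic subsequence is cxdxxxdxc (positions 4,5,6,7,8,9,10,12,14); it reads the same forward and backward, and the interval DP gives dp[1][14] = 9.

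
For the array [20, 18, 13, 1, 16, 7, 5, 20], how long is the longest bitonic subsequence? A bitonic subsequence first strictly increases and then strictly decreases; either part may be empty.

5

One longest bitonic subsequence is 20, 18, 16, 7, 5 (positions 1,2,5,6,7): it rises to 20 then falls. Length 5 is optimal.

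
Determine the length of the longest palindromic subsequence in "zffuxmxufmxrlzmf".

9

One longest palindromic subsequence is ffuxmxuff (positions 2,3,4,5,6,7,8,9,16); it reads the same forward and backward, and the interval DP gives dp[1][16] = 9.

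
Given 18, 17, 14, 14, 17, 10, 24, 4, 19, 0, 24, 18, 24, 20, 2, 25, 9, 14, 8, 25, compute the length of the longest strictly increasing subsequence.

Let dp[i] be the longest increasing subsequence ending at position i. Then dp = [1, 1, 1, 1, 2, 1, 3, 1, 3, 1, 4, 3, 4, 4, 2, 5, 3, 4, 3, 5].
The maximum is 5; one witness is 14, 17, 19, 24, 25 at positions 3,5,9,11,16.

5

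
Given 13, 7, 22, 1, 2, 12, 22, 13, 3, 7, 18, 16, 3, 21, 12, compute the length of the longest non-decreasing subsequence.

6

One longest non-decreasing subsequence is 1, 2, 12, 13, 18, 21 (positions 4,5,6,8,11,14), of length 6; no longer one exists.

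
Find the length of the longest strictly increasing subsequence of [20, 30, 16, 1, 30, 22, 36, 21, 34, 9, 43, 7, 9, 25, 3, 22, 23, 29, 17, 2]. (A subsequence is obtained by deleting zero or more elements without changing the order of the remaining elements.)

6

One longest increasing subsequence is 1, 7, 9, 22, 23, 29 (positions 4,12,13,16,17,18), of length 6; no longer one exists.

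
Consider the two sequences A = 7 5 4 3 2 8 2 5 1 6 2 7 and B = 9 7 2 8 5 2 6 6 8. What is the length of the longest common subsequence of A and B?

Backtracking the LCS table gives one alignment: 7 (A1,B2) → 2 (A5,B3) → 8 (A6,B4) → 2 (A7,B6) → 6 (A10,B8).
So the longest common subsequence has length 5.

5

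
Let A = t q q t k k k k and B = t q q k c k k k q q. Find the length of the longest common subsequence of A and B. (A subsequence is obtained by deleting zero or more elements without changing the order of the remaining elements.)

7

Backtracking the LCS table gives one alignment: t (A1,B1) → q (A2,B2) → q (A3,B3) → k (A5,B4) → k (A6,B6) → k (A7,B7) → k (A8,B8).
So the longest common subsequence has length 7.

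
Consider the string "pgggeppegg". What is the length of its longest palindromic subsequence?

Using dp[i][j] = 2 + dp[i+1][j−1] if the ends match, else max(dp[i+1][j], dp[i][j−1]):
dp[1][10] = 8. A witness is ggeppegg at positions 2,3,5,6,7,8,9,10.

8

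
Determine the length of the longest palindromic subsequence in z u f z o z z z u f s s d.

One longest palindromic subsequence is fzzzzf (positions 3,4,6,7,8,10); it reads the same forward and backward, and the interval DP gives dp[1][13] = 6.

6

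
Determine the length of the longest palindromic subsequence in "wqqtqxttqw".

One longest palindromic subsequence is wqtttqw (positions 1,2,4,7,8,9,10); it reads the same forward and backward, and the interval DP gives dp[1][10] = 7.

7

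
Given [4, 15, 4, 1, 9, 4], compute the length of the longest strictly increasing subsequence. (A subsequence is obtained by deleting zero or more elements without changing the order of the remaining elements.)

2

Let dp[i] be the longest increasing subsequence ending at position i. Then dp = [1, 2, 1, 1, 2, 2].
The maximum is 2; one witness is 4, 15 at positions 1,2.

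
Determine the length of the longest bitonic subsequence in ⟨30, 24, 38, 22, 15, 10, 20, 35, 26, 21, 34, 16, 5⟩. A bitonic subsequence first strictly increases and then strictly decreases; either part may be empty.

7

One longest bitonic subsequence is 30, 38, 35, 26, 21, 16, 5 (positions 1,3,8,9,10,12,13): it rises to 38 then falls. Length 7 is optimal.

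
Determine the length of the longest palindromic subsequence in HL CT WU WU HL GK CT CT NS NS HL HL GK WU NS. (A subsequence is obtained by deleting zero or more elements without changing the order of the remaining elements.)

6

One longest palindromic subsequence is WU GK HL HL GK WU (positions 4,6,11,12,13,14); it reads the same forward and backward, and the interval DP gives dp[1][15] = 6.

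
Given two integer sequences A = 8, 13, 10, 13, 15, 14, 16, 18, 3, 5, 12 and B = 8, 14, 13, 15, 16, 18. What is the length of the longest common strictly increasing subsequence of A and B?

For each value that appears in both, track the longest common increasing run ending there.
The best achievable length is 5; one witness is 8, 13, 15, 16, 18 (A-positions 1,2,5,7,8, B-positions 1,3,4,5,6).

5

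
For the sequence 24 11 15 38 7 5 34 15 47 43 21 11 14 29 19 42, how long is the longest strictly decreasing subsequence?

One longest decreasing subsequence is 24, 11, 7, 5 (positions 1,2,5,6), of length 4; no longer one exists.

4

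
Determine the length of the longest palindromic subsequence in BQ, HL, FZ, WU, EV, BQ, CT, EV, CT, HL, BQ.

7

One longest palindromic subsequence is BQ HL CT EV CT HL BQ (positions 1,2,7,8,9,10,11); it reads the same forward and backward, and the interval DP gives dp[1][11] = 7.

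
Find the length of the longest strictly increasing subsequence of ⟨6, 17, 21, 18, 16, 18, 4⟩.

Let dp[i] be the longest increasing subsequence ending at position i. Then dp = [1, 2, 3, 3, 2, 3, 1].
The maximum is 3; one witness is 6, 17, 21 at positions 1,2,3.

3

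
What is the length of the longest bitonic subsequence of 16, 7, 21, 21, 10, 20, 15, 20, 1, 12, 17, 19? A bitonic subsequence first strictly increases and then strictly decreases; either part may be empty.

Let inc[i] be the LIS ending at i and dec[i] the longest strictly decreasing subsequence starting at i. inc = [1, 1, 2, 2, 2, 3, 3, 4, 1, 3, 4, 5], dec = [3, 2, 4, 4, 2, 3, 2, 2, 1, 1, 1, 1].
max_i inc[i]+dec[i]−1 = 5, with one witness 16, 21, 20, 15, 12.

5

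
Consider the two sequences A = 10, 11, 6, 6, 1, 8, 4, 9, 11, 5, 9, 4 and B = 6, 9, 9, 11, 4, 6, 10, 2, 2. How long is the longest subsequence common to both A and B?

4

A longest common subsequence is 6, 9, 11, 4 (length 4); the LCS DP confirms no longer common subsequence exists.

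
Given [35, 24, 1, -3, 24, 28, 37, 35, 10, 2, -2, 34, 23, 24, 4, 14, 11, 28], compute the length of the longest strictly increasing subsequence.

5

Let dp[i] be the longest increasing subsequence ending at position i. Then dp = [1, 1, 1, 1, 2, 3, 4, 4, 2, 2, 2, 4, 3, 4, 3, 4, 4, 5].
The maximum is 5; one witness is 1, 10, 23, 24, 28 at positions 3,9,13,14,18.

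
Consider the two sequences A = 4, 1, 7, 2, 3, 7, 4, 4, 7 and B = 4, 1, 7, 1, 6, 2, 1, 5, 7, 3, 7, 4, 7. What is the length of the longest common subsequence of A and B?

8

A longest common subsequence is 4, 1, 7, 2, 3, 7, 4, 7 (length 8); the LCS DP confirms no longer common subsequence exists.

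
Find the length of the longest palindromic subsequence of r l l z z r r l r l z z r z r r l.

Using dp[i][j] = 2 + dp[i+1][j−1] if the ends match, else max(dp[i+1][j], dp[i][j−1]):
dp[1][17] = 10. A witness is lrrrzzrrrl at positions 2,6,7,9,11,12,13,15,16,17.

10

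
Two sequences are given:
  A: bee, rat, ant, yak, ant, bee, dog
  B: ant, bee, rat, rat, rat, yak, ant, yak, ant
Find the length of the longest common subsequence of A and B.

5

Backtracking the LCS table gives one alignment: bee (A1,B2) → rat (A2,B5) → ant (A3,B7) → yak (A4,B8) → ant (A5,B9).
So the longest common subsequence has length 5.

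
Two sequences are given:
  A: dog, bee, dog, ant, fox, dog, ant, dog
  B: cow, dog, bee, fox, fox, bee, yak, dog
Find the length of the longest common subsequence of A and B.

4

Backtracking the LCS table gives one alignment: dog (A1,B2) → bee (A2,B3) → fox (A5,B5) → dog (A8,B8).
So the longest common subsequence has length 4.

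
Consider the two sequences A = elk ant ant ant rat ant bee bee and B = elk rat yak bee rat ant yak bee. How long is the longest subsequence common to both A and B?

4

Backtracking the LCS table gives one alignment: elk (A1,B1) → rat (A5,B5) → ant (A6,B6) → bee (A8,B8).
So the longest common subsequence has length 4.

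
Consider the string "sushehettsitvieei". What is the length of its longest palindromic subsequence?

One longest palindromic subsequence is eeiviee (positions 5,7,11,13,14,15,16); it reads the same forward and backward, and the interval DP gives dp[1][17] = 7.

7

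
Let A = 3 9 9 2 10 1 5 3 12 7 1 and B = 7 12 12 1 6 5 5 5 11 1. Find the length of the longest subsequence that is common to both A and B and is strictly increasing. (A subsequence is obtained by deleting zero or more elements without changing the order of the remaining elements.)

A longest common strictly increasing subsequence is 1, 5 (length 2); it appears in order in both A and B, and no longer such subsequence exists.

2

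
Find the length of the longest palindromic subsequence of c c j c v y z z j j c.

6

One longest palindromic subsequence is cjzzjc (positions 1,3,7,8,10,11); it reads the same forward and backward, and the interval DP gives dp[1][11] = 6.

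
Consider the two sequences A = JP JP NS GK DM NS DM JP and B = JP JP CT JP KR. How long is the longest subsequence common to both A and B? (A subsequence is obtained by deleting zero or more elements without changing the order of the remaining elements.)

A longest common subsequence is JP, JP, JP (length 3); the LCS DP confirms no longer common subsequence exists.

3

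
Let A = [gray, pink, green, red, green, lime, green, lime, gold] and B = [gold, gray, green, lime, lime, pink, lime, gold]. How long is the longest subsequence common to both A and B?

5

A longest common subsequence is gray, green, lime, lime, gold (length 5); the LCS DP confirms no longer common subsequence exists.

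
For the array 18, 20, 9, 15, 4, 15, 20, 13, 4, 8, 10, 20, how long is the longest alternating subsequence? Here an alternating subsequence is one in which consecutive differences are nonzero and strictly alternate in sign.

A longest alternating subsequence is 18, 20, 9, 15, 4, 15, 4, 8 (positions 1,2,3,4,5,6,9,10); its 7 consecutive differences strictly alternate in sign, and length 8 is optimal.

8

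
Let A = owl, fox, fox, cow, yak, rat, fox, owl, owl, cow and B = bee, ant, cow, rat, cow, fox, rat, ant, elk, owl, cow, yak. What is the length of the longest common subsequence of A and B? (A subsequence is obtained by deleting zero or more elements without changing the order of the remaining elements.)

A longest common subsequence is cow, rat, fox, owl, cow (length 5); the LCS DP confirms no longer common subsequence exists.

5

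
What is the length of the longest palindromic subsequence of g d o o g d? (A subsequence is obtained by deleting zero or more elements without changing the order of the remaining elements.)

One longest palindromic subsequence is dood (positions 2,3,4,6); it reads the same forward and backward, and the interval DP gives dp[1][6] = 4.

4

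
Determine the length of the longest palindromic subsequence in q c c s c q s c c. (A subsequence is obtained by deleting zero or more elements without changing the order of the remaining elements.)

7

Using dp[i][j] = 2 + dp[i+1][j−1] if the ends match, else max(dp[i+1][j], dp[i][j−1]):
dp[1][9] = 7. A witness is ccsqscc at positions 2,3,4,6,7,8,9.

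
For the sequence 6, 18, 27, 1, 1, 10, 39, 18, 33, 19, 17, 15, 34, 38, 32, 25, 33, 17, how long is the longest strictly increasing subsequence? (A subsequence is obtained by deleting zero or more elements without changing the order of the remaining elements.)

6

Scanning left to right, the best length ending at each element is: 6→1, 18→2, 27→3, 1→1, 1→1, 10→2, 39→4, 18→3, 33→4, 19→4, 17→3, 15→3, 34→5, 38→6, 32→5, 25→5, 33→6, 17→4.
So the longest increasing subsequence has length 6, e.g. 6, 18, 27, 33, 34, 38.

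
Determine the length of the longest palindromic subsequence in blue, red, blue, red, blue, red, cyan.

5

Using dp[i][j] = 2 + dp[i+1][j−1] if the ends match, else max(dp[i+1][j], dp[i][j−1]):
dp[1][7] = 5. A witness is red blue red blue red at positions 2,3,4,5,6.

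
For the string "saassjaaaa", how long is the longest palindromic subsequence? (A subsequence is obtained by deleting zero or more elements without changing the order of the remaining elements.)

One longest palindromic subsequence is aaaaaa (positions 2,3,7,8,9,10); it reads the same forward and backward, and the interval DP gives dp[1][10] = 6.

6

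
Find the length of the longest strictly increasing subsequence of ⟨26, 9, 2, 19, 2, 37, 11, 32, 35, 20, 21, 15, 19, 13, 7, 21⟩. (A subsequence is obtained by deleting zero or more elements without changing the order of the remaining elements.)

5

Let dp[i] be the longest increasing subsequence ending at position i. Then dp = [1, 1, 1, 2, 1, 3, 2, 3, 4, 3, 4, 3, 4, 3, 2, 5].
The maximum is 5; one witness is 9, 11, 15, 19, 21 at positions 2,7,12,13,16.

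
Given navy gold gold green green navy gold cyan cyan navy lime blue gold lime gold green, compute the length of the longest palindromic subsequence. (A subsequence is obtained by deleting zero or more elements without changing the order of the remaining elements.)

One longest palindromic subsequence is gold gold navy cyan cyan navy gold gold (positions 2,3,6,8,9,10,13,15); it reads the same forward and backward, and the interval DP gives dp[1][16] = 8.

8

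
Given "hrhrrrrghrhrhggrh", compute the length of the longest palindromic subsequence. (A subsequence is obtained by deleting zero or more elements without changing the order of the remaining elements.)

Using dp[i][j] = 2 + dp[i+1][j−1] if the ends match, else max(dp[i+1][j], dp[i][j−1]):
dp[1][17] = 12. A witness is hrhrrrrrrhrh at positions 1,2,3,4,5,6,7,10,12,13,16,17.

12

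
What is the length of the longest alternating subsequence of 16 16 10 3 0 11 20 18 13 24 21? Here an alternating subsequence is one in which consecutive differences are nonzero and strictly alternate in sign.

6

Track the best alternating length ending on an up-step vs a down-step at each position: up/down = 1/1, 1/1, 1/2, 1/2, 1/2, 3/2, 3/1, 3/4, 3/4, 5/1, 5/6.
The maximum over both is 6; one such subsequence is 16, 10, 20, 18, 24, 21.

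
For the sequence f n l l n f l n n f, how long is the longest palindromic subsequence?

7

Using dp[i][j] = 2 + dp[i+1][j−1] if the ends match, else max(dp[i+1][j], dp[i][j−1]):
dp[1][10] = 7. A witness is fnnlnnf at positions 1,2,5,7,8,9,10.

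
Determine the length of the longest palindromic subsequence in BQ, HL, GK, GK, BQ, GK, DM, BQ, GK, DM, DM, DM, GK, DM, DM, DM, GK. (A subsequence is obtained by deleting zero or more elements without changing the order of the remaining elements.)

9

One longest palindromic subsequence is GK DM DM DM GK DM DM DM GK (positions 3,7,10,11,13,14,15,16,17); it reads the same forward and backward, and the interval DP gives dp[1][17] = 9.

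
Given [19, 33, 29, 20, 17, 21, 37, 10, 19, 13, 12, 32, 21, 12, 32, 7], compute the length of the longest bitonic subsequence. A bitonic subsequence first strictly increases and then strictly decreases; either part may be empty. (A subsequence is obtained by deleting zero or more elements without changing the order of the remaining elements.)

8

One longest bitonic subsequence is 19, 33, 29, 21, 19, 13, 12, 7 (positions 1,2,3,6,9,10,14,16): it rises to 33 then falls. Length 8 is optimal.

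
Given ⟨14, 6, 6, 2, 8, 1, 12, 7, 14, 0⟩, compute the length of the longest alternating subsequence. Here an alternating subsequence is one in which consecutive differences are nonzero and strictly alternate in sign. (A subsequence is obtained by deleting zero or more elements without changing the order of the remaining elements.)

A longest alternating subsequence is 14, 6, 8, 1, 12, 7, 14, 0 (positions 1,2,5,6,7,8,9,10); its 7 consecutive differences strictly alternate in sign, and length 8 is optimal.

8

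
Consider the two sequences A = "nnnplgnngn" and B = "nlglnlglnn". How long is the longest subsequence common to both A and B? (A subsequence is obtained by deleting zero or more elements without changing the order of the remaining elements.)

6

Backtracking the LCS table gives one alignment: n (A1,B1) → n (A3,B5) → l (A5,B6) → g (A6,B7) → n (A8,B9) → n (A10,B10).
So the longest common subsequence has length 6.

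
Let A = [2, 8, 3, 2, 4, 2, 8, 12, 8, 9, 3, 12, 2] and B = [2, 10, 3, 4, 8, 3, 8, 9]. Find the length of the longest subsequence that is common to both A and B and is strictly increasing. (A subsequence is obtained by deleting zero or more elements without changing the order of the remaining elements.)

For each value that appears in both, track the longest common increasing run ending there.
The best achievable length is 5; one witness is 2, 3, 4, 8, 9 (A-positions 1,3,5,7,10, B-positions 1,3,4,5,8).

5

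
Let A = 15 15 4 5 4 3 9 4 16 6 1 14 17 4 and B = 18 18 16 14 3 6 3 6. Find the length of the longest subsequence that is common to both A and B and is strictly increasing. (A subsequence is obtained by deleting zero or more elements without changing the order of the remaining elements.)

A longest common strictly increasing subsequence is 3, 6 (length 2); it appears in order in both A and B, and no longer such subsequence exists.

2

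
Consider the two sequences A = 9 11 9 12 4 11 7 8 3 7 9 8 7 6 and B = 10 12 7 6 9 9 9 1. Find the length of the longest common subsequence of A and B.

Backtracking the LCS table gives one alignment: 9 (A1,B5) → 9 (A3,B6) → 9 (A11,B7).
So the longest common subsequence has length 3.

3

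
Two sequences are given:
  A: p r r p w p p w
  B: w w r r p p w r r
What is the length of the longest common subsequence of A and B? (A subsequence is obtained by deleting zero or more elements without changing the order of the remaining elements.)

5

Backtracking the LCS table gives one alignment: r (A2,B3) → r (A3,B4) → p (A6,B5) → p (A7,B6) → w (A8,B7).
So the longest common subsequence has length 5.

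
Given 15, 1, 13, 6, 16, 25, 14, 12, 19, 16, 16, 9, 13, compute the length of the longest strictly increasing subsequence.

4

One longest increasing subsequence is 1, 13, 16, 25 (positions 2,3,5,6), of length 4; no longer one exists.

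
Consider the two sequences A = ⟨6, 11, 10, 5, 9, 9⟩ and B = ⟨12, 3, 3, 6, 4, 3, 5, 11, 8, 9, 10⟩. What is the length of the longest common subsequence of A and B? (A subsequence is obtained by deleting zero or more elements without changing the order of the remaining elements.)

A longest common subsequence is 6, 11, 10 (length 3); the LCS DP confirms no longer common subsequence exists.

3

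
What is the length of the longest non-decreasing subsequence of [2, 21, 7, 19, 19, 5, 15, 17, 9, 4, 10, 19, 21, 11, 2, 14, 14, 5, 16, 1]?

8

One longest non-decreasing subsequence is 2, 7, 9, 10, 11, 14, 14, 16 (positions 1,3,9,11,14,16,17,19), of length 8; no longer one exists.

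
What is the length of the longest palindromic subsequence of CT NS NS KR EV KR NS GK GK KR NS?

7

One longest palindromic subsequence is NS NS KR EV KR NS NS (positions 2,3,4,5,6,7,11); it reads the same forward and backward, and the interval DP gives dp[1][11] = 7.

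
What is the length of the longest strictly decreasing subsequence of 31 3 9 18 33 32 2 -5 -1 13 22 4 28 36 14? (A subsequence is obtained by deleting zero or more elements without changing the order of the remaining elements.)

Scanning left to right, the best length ending at each element is: 31→1, 3→2, 9→2, 18→2, 33→1, 32→2, 2→3, -5→4, -1→4, 13→3, 22→3, 4→4, 28→3, 36→1, 14→4.
So the longest decreasing subsequence has length 4, e.g. 31, 3, 2, -5.

4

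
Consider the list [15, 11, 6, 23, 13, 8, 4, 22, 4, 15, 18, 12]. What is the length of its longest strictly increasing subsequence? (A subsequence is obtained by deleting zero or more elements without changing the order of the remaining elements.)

4

Scanning left to right, the best length ending at each element is: 15→1, 11→1, 6→1, 23→2, 13→2, 8→2, 4→1, 22→3, 4→1, 15→3, 18→4, 12→3.
So the longest increasing subsequence has length 4, e.g. 11, 13, 15, 18.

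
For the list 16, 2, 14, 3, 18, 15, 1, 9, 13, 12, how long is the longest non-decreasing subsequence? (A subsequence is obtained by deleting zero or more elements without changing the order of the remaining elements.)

4

One longest non-decreasing subsequence is 2, 3, 9, 13 (positions 2,4,8,9), of length 4; no longer one exists.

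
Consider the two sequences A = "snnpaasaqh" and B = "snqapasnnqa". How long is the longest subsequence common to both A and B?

6

Backtracking the LCS table gives one alignment: s (A1,B1) → n (A2,B2) → p (A4,B5) → a (A6,B6) → s (A7,B7) → a (A8,B11).
So the longest common subsequence has length 6.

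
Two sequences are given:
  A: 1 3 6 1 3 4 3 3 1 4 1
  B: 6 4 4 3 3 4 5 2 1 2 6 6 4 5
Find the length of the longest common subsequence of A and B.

A longest common subsequence is 6, 4, 3, 3, 1, 4 (length 6); the LCS DP confirms no longer common subsequence exists.

6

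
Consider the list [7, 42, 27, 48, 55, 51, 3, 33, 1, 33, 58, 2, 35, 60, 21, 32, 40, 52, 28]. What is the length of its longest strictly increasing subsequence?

One longest increasing subsequence is 7, 42, 48, 55, 58, 60 (positions 1,2,4,5,11,14), of length 6; no longer one exists.

6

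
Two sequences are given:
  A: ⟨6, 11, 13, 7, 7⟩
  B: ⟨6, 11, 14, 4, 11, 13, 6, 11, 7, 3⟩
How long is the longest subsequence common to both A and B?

4

Backtracking the LCS table gives one alignment: 6 (A1,B1) → 11 (A2,B5) → 13 (A3,B6) → 7 (A4,B9).
So the longest common subsequence has length 4.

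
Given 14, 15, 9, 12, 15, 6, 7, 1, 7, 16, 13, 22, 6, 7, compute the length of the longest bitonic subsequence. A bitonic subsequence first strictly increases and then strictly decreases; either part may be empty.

6

One longest bitonic subsequence is 9, 12, 15, 16, 13, 7 (positions 3,4,5,10,11,14): it rises to 16 then falls. Length 6 is optimal.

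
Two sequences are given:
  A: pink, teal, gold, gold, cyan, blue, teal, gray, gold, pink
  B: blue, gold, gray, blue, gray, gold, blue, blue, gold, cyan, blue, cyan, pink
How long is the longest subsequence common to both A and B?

5

A longest common subsequence is gold, gold, cyan, blue, pink (length 5); the LCS DP confirms no longer common subsequence exists.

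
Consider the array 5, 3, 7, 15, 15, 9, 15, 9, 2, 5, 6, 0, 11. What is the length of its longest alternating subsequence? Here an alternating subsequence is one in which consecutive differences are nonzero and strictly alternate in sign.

A longest alternating subsequence is 5, 3, 15, 9, 15, 2, 5, 0, 11 (positions 1,2,4,6,7,9,10,12,13); its 8 consecutive differences strictly alternate in sign, and length 9 is optimal.

9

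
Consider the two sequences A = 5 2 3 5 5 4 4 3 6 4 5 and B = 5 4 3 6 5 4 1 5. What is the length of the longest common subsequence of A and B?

6

A longest common subsequence is 5, 4, 3, 6, 4, 5 (length 6); the LCS DP confirms no longer common subsequence exists.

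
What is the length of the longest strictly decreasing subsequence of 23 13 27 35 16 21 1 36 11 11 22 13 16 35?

Let dp[i] be the longest decreasing subsequence ending at position i. Then dp = [1, 2, 1, 1, 2, 2, 3, 1, 3, 3, 2, 3, 3, 2].
The maximum is 3; one witness is 23, 13, 1 at positions 1,2,7.

3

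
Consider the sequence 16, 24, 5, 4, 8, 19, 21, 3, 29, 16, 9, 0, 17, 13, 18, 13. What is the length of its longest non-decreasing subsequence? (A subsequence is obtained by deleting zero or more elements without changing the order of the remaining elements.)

5

One longest non-decreasing subsequence is 5, 8, 19, 21, 29 (positions 3,5,6,7,9), of length 5; no longer one exists.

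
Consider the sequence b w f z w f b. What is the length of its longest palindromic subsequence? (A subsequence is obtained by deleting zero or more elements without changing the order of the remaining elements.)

5

One longest palindromic subsequence is bfwfb (positions 1,3,5,6,7); it reads the same forward and backward, and the interval DP gives dp[1][7] = 5.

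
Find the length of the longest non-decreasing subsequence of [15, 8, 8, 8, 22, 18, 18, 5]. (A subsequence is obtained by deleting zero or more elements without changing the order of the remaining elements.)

One longest non-decreasing subsequence is 8, 8, 8, 18, 18 (positions 2,3,4,6,7), of length 5; no longer one exists.

5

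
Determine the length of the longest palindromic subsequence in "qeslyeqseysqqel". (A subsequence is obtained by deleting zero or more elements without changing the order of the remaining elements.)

One longest palindromic subsequence is leqsysqel (positions 4,6,7,8,10,11,13,14,15); it reads the same forward and backward, and the interval DP gives dp[1][15] = 9.

9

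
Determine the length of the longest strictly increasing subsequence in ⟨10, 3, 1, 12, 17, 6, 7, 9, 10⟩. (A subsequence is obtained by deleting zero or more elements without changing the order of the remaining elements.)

5

Scanning left to right, the best length ending at each element is: 10→1, 3→1, 1→1, 12→2, 17→3, 6→2, 7→3, 9→4, 10→5.
So the longest increasing subsequence has length 5, e.g. 3, 6, 7, 9, 10.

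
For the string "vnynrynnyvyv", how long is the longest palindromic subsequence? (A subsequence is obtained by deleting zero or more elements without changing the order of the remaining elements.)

8

One longest palindromic subsequence is vyynnyyv (positions 1,3,6,7,8,9,11,12); it reads the same forward and backward, and the interval DP gives dp[1][12] = 8.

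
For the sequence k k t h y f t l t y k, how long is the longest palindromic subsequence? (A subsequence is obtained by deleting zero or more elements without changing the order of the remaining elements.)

7

One longest palindromic subsequence is kytltyk (positions 1,5,7,8,9,10,11); it reads the same forward and backward, and the interval DP gives dp[1][11] = 7.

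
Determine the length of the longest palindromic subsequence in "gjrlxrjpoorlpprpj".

Using dp[i][j] = 2 + dp[i+1][j−1] if the ends match, else max(dp[i+1][j], dp[i][j−1]):
dp[1][17] = 10. A witness is jrlroorlrj at positions 2,3,4,6,9,10,11,12,15,17.

10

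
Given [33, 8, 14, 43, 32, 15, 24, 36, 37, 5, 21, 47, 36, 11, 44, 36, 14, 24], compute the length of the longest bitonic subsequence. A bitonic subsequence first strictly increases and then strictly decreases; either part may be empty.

One longest bitonic subsequence is 8, 14, 15, 24, 36, 37, 47, 44, 36, 24 (positions 2,3,6,7,8,9,12,15,16,18): it rises to 47 then falls. Length 10 is optimal.

10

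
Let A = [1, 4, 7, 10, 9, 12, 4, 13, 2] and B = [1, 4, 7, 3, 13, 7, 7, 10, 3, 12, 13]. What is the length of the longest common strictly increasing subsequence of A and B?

For each value that appears in both, track the longest common increasing run ending there.
The best achievable length is 6; one witness is 1, 4, 7, 10, 12, 13 (A-positions 1,2,3,4,6,8, B-positions 1,2,3,8,10,11).

6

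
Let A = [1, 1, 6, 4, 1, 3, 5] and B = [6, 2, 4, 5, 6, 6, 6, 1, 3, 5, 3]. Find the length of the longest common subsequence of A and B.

5

A longest common subsequence is 6, 4, 1, 3, 5 (length 5); the LCS DP confirms no longer common subsequence exists.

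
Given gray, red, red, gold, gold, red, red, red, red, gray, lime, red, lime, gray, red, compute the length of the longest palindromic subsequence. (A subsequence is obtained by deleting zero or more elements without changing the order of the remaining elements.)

9

One longest palindromic subsequence is gray red red red red red red red gray (positions 1,2,3,6,7,8,9,12,14); it reads the same forward and backward, and the interval DP gives dp[1][15] = 9.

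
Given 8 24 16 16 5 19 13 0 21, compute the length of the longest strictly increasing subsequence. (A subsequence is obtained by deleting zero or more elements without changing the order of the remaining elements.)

Let dp[i] be the longest increasing subsequence ending at position i. Then dp = [1, 2, 2, 2, 1, 3, 2, 1, 4].
The maximum is 4; one witness is 8, 16, 19, 21 at positions 1,3,6,9.

4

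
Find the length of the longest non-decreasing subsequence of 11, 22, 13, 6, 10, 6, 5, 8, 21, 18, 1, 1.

Let dp[i] be the longest non-decreasing subsequence ending at position i. Then dp = [1, 2, 2, 1, 2, 2, 1, 3, 4, 4, 1, 2].
The maximum is 4; one witness is 6, 6, 8, 21 at positions 4,6,8,9.

4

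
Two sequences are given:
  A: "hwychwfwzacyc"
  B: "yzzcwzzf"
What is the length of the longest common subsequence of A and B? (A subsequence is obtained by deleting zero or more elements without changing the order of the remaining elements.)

Backtracking the LCS table gives one alignment: y (A3,B1) → c (A4,B4) → w (A6,B5) → f (A7,B8).
So the longest common subsequence has length 4.

4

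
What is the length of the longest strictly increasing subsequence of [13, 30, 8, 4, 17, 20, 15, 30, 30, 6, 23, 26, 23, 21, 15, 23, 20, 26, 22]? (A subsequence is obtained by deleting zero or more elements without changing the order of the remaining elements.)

6

Let dp[i] be the longest increasing subsequence ending at position i. Then dp = [1, 2, 1, 1, 2, 3, 2, 4, 4, 2, 4, 5, 4, 4, 3, 5, 4, 6, 5].
The maximum is 6; one witness is 13, 17, 20, 21, 23, 26 at positions 1,5,6,14,16,18.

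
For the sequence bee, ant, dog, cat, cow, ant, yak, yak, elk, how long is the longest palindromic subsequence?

One longest palindromic subsequence is ant cow ant (positions 2,5,6); it reads the same forward and backward, and the interval DP gives dp[1][9] = 3.

3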